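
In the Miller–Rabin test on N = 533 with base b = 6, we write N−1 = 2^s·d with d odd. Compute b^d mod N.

533 − 1 = 532 = 2^2 · 133, so d = 133.
6^1 ≡ 6 (mod 533)
6^2 ≡ 6^2 = 36 ≡ 36 (mod 533)
6^4 ≡ 36^2 = 1296 ≡ 230 (mod 533)
6^8 ≡ 230^2 = 52900 ≡ 133 (mod 533)
6^16 ≡ 133^2 = 17689 ≡ 100 (mod 533)
6^32 ≡ 100^2 = 10000 ≡ 406 (mod 533)
6^64 ≡ 406^2 = 164836 ≡ 139 (mod 533)
6^128 ≡ 139^2 = 19321 ≡ 133 (mod 533)
133 = 128 + 4 + 1 in binary powers of 2.
So 6^133 ≡ 133 · 230 · 6 ≡ 188 (mod 533).
Squaring chain: 188 → 166; never reaches −1, so base 6 is a Miller–Rabin witness that 533 is composite.

188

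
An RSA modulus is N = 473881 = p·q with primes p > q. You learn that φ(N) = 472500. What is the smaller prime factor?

φ(n) = (p−1)(q−1) = n − (p+q) + 1, so p + q = 473881 − 472500 + 1 = 1382.
p and q are the roots of t² − 1382t + 473881 = 0.
Discriminant: 1382² − 4·473881 = 1909924 − 1895524 = 14400; √14400 = 120.
q = (1382 − 120)/2 = 631, p = (1382 + 120)/2 = 751.
Check: 631 · 751 = 473881.

631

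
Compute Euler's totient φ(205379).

Factor: 205379 = 59^3.
φ(205379) = 59^2·(59−1) = 201898.

201898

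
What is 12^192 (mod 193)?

12^1 ≡ 12 (mod 193)
12^2 ≡ 12^2 = 144 ≡ 144 (mod 193)
12^4 ≡ 144^2 = 20736 ≡ 85 (mod 193)
12^8 ≡ 85^2 = 7225 ≡ 84 (mod 193)
12^16 ≡ 84^2 = 7056 ≡ 108 (mod 193)
12^32 ≡ 108^2 = 11664 ≡ 84 (mod 193)
12^64 ≡ 84^2 = 7056 ≡ 108 (mod 193)
12^128 ≡ 108^2 = 11664 ≡ 84 (mod 193)
192 = 128 + 64 in binary powers of 2.
So 12^192 ≡ 84 · 108 ≡ 1 (mod 193).
Since the result is 1, base 12 gives no evidence that 193 is composite.

1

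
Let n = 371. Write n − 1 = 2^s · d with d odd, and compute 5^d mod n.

87

371 − 1 = 370 = 2^1 · 185, so d = 185.
5^1 ≡ 5 (mod 371)
5^2 ≡ 5^2 = 25 ≡ 25 (mod 371)
5^4 ≡ 25^2 = 625 ≡ 254 (mod 371)
5^8 ≡ 254^2 = 64516 ≡ 333 (mod 371)
5^16 ≡ 333^2 = 110889 ≡ 331 (mod 371)
5^32 ≡ 331^2 = 109561 ≡ 116 (mod 371)
5^64 ≡ 116^2 = 13456 ≡ 100 (mod 371)
5^128 ≡ 100^2 = 10000 ≡ 354 (mod 371)
185 = 128 + 32 + 16 + 8 + 1 in binary powers of 2.
So 5^185 ≡ 354 · 116 · 331 · 333 · 5 ≡ 87 (mod 371).
Squaring chain: 87; never reaches −1, so base 5 is a Miller–Rabin witness that 371 is composite.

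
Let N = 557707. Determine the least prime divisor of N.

19

557707 is odd.
Digit sum 31, not divisible by 3.
Ends in 7: not divisible by 5.
7: 557707 = 7·79672 + 3
11: 557707 = 11·50700 + 7
13: 557707 = 13·42900 + 7
17: 557707 = 17·32806 + 5
19: 557707 = 19·29353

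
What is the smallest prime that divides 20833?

83

20833 is odd.
Digit sum 16, not divisible by 3.
Ends in 3: not divisible by 5.
7: 20833 = 7·2976 + 1
11: 20833 = 11·1893 + 10
13: 20833 = 13·1602 + 7
17: 20833 = 17·1225 + 8
19: 20833 = 19·1096 + 9
23: 20833 = 23·905 + 18
29: 20833 = 29·718 + 11
31: 20833 = 31·672 + 1
37: 20833 = 37·563 + 2
41: 20833 = 41·508 + 5
43: 20833 = 43·484 + 21
47: 20833 = 47·443 + 12
53: 20833 = 53·393 + 4
59: 20833 = 59·353 + 6
61: 20833 = 61·341 + 32
67: 20833 = 67·310 + 63
71: 20833 = 71·293 + 30
73: 20833 = 73·285 + 28
79: 20833 = 79·263 + 56
83: 20833 = 83·251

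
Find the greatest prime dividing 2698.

2698 = 2 · 1349
1349 = 19 · 71
71 is prime.
So 2698 = 2 · 19 · 71; the largest prime factor is 71.

71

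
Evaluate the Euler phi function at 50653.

49284

Factor: 50653 = 37^3.
φ(50653) = 37^2·(37−1) = 49284.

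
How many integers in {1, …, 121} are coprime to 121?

Factor: 121 = 11^2.
φ(121) = 11^1·(11−1) = 110.

110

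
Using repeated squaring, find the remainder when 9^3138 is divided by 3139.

9^1 ≡ 9 (mod 3139)
9^2 ≡ 9^2 = 81 ≡ 81 (mod 3139)
9^4 ≡ 81^2 = 6561 ≡ 283 (mod 3139)
9^8 ≡ 283^2 = 80089 ≡ 1614 (mod 3139)
9^16 ≡ 1614^2 = 2604996 ≡ 2765 (mod 3139)
9^32 ≡ 2765^2 = 7645225 ≡ 1760 (mod 3139)
9^64 ≡ 1760^2 = 3097600 ≡ 2546 (mod 3139)
9^128 ≡ 2546^2 = 6482116 ≡ 81 (mod 3139)
9^256 ≡ 81^2 = 6561 ≡ 283 (mod 3139)
9^512 ≡ 283^2 = 80089 ≡ 1614 (mod 3139)
9^1024 ≡ 1614^2 = 2604996 ≡ 2765 (mod 3139)
9^2048 ≡ 2765^2 = 7645225 ≡ 1760 (mod 3139)
3138 = 2048 + 1024 + 64 + 2 in binary powers of 2.
So 9^3138 ≡ 1760 · 2765 · 2546 · 81 ≡ 293 (mod 3139).
Since 293 ≠ 1, base 9 is a Fermat witness: 3139 is composite.

293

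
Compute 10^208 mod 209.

199

10^1 ≡ 10 (mod 209)
10^2 ≡ 10^2 = 100 ≡ 100 (mod 209)
10^4 ≡ 100^2 = 10000 ≡ 177 (mod 209)
10^8 ≡ 177^2 = 31329 ≡ 188 (mod 209)
10^16 ≡ 188^2 = 35344 ≡ 23 (mod 209)
10^32 ≡ 23^2 = 529 ≡ 111 (mod 209)
10^64 ≡ 111^2 = 12321 ≡ 199 (mod 209)
10^128 ≡ 199^2 = 39601 ≡ 100 (mod 209)
208 = 128 + 64 + 16 in binary powers of 2.
So 10^208 ≡ 100 · 199 · 23 ≡ 199 (mod 209).
Since 199 ≠ 1, base 10 is a Fermat witness: 209 is composite.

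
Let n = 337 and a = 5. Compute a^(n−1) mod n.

5^1 ≡ 5 (mod 337)
5^2 ≡ 5^2 = 25 ≡ 25 (mod 337)
5^4 ≡ 25^2 = 625 ≡ 288 (mod 337)
5^8 ≡ 288^2 = 82944 ≡ 42 (mod 337)
5^16 ≡ 42^2 = 1764 ≡ 79 (mod 337)
5^32 ≡ 79^2 = 6241 ≡ 175 (mod 337)
5^64 ≡ 175^2 = 30625 ≡ 295 (mod 337)
5^128 ≡ 295^2 = 87025 ≡ 79 (mod 337)
5^256 ≡ 79^2 = 6241 ≡ 175 (mod 337)
336 = 256 + 64 + 16 in binary powers of 2.
So 5^336 ≡ 175 · 295 · 79 ≡ 1 (mod 337).
Since the result is 1, base 5 gives no evidence that 337 is composite.

1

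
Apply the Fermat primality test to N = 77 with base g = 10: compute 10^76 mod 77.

67

10^1 ≡ 10 (mod 77)
10^2 ≡ 10^2 = 100 ≡ 23 (mod 77)
10^4 ≡ 23^2 = 529 ≡ 67 (mod 77)
10^8 ≡ 67^2 = 4489 ≡ 23 (mod 77)
10^16 ≡ 23^2 = 529 ≡ 67 (mod 77)
10^32 ≡ 67^2 = 4489 ≡ 23 (mod 77)
10^64 ≡ 23^2 = 529 ≡ 67 (mod 77)
76 = 64 + 8 + 4 in binary powers of 2.
So 10^76 ≡ 67 · 23 · 67 ≡ 67 (mod 77).
Since 67 ≠ 1, base 10 is a Fermat witness: 77 is composite.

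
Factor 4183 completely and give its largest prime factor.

4183 = 47 · 89
89 is prime.
So 4183 = 47 · 89; the largest prime factor is 89.

89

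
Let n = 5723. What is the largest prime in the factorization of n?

97

5723 = 59 · 97
97 is prime.
So 5723 = 59 · 97; the largest prime factor is 97.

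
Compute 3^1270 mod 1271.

3^1 ≡ 3 (mod 1271)
3^2 ≡ 3^2 = 9 ≡ 9 (mod 1271)
3^4 ≡ 9^2 = 81 ≡ 81 (mod 1271)
3^8 ≡ 81^2 = 6561 ≡ 206 (mod 1271)
3^16 ≡ 206^2 = 42436 ≡ 493 (mod 1271)
3^32 ≡ 493^2 = 243049 ≡ 288 (mod 1271)
3^64 ≡ 288^2 = 82944 ≡ 329 (mod 1271)
3^128 ≡ 329^2 = 108241 ≡ 206 (mod 1271)
3^256 ≡ 206^2 = 42436 ≡ 493 (mod 1271)
3^512 ≡ 493^2 = 243049 ≡ 288 (mod 1271)
3^1024 ≡ 288^2 = 82944 ≡ 329 (mod 1271)
1270 = 1024 + 128 + 64 + 32 + 16 + 4 + 2 in binary powers of 2.
So 3^1270 ≡ 329 · 206 · 329 · 288 · 493 · 81 · 9 ≡ 893 (mod 1271).
Since 893 ≠ 1, base 3 is a Fermat witness: 1271 is composite.

893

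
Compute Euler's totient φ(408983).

Factor: 408983 = 31 · 79 · 167.
φ(408983) = (31−1) · (79−1) · (167−1) = 30 · 78 · 166 = 388440.

388440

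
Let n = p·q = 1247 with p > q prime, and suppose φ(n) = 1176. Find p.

43

φ(n) = (p−1)(q−1) = n − (p+q) + 1, so p + q = 1247 − 1176 + 1 = 72.
p and q are the roots of t² − 72t + 1247 = 0.
Discriminant: 72² − 4·1247 = 5184 − 4988 = 196; √196 = 14.
q = (72 − 14)/2 = 29, p = (72 + 14)/2 = 43.
Check: 29 · 43 = 1247.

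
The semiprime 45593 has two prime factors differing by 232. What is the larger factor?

Since p = q + 232, we have 45593 = q(q + 232), so q² + 232q − 45593 = 0.
Discriminant: 232² + 4·45593 = 53824 + 182372 = 236196; √236196 = 486.
q = (−232 + 486)/2 = 127, and p = q + 232 = 359.
Check: 127 · 359 = 45593.

359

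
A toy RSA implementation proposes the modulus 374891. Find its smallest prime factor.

374891 is odd.
Digit sum 32, not divisible by 3.
Ends in 1: not divisible by 5.
7: 374891 = 7·53555 + 6
11: 374891 = 11·34081

11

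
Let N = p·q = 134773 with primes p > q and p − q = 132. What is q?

307

Since p = q + 132, we have 134773 = q(q + 132), so q² + 132q − 134773 = 0.
Discriminant: 132² + 4·134773 = 17424 + 539092 = 556516; √556516 = 746.
q = (−132 + 746)/2 = 307, and p = q + 132 = 439.
Check: 307 · 439 = 134773.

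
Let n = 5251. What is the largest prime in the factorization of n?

5251 = 59 · 89
89 is prime.
So 5251 = 59 · 89; the largest prime factor is 89.

89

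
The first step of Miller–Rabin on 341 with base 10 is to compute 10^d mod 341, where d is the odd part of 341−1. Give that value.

341 − 1 = 340 = 2^2 · 85, so d = 85.
10^1 ≡ 10 (mod 341)
10^2 ≡ 10^2 = 100 ≡ 100 (mod 341)
10^4 ≡ 100^2 = 10000 ≡ 111 (mod 341)
10^8 ≡ 111^2 = 12321 ≡ 45 (mod 341)
10^16 ≡ 45^2 = 2025 ≡ 320 (mod 341)
10^32 ≡ 320^2 = 102400 ≡ 100 (mod 341)
10^64 ≡ 100^2 = 10000 ≡ 111 (mod 341)
85 = 64 + 16 + 4 + 1 in binary powers of 2.
So 10^85 ≡ 111 · 320 · 111 · 10 ≡ 98 (mod 341).
Squaring chain: 98 → 56; never reaches −1, so base 10 is a Miller–Rabin witness that 341 is composite.

98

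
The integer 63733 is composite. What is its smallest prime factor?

17

63733 is odd.
Digit sum 22, not divisible by 3.
Ends in 3: not divisible by 5.
7: 63733 = 7·9104 + 5
11: 63733 = 11·5793 + 10
13: 63733 = 13·4902 + 7
17: 63733 = 17·3749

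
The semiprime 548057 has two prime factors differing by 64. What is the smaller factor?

Since p = q + 64, we have 548057 = q(q + 64), so q² + 64q − 548057 = 0.
Discriminant: 64² + 4·548057 = 4096 + 2192228 = 2196324; √2196324 = 1482.
q = (−64 + 1482)/2 = 709, and p = q + 64 = 773.
Check: 709 · 773 = 548057.

709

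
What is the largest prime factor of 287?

41

287 = 7 · 41
41 is prime.
So 287 = 7 · 41; the largest prime factor is 41.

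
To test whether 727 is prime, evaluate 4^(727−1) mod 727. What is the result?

4^1 ≡ 4 (mod 727)
4^2 ≡ 4^2 = 16 ≡ 16 (mod 727)
4^4 ≡ 16^2 = 256 ≡ 256 (mod 727)
4^8 ≡ 256^2 = 65536 ≡ 106 (mod 727)
4^16 ≡ 106^2 = 11236 ≡ 331 (mod 727)
4^32 ≡ 331^2 = 109561 ≡ 511 (mod 727)
4^64 ≡ 511^2 = 261121 ≡ 128 (mod 727)
4^128 ≡ 128^2 = 16384 ≡ 390 (mod 727)
4^256 ≡ 390^2 = 152100 ≡ 157 (mod 727)
4^512 ≡ 157^2 = 24649 ≡ 658 (mod 727)
726 = 512 + 128 + 64 + 16 + 4 + 2 in binary powers of 2.
So 4^726 ≡ 658 · 390 · 128 · 331 · 256 · 16 ≡ 1 (mod 727).
Since the result is 1, base 4 gives no evidence that 727 is composite.

1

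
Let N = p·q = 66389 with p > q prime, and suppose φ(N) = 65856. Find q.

φ(n) = (p−1)(q−1) = n − (p+q) + 1, so p + q = 66389 − 65856 + 1 = 534.
p and q are the roots of t² − 534t + 66389 = 0.
Discriminant: 534² − 4·66389 = 285156 − 265556 = 19600; √19600 = 140.
q = (534 − 140)/2 = 197, p = (534 + 140)/2 = 337.
Check: 197 · 337 = 66389.

197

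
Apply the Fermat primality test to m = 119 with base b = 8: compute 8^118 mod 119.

106

8^1 ≡ 8 (mod 119)
8^2 ≡ 8^2 = 64 ≡ 64 (mod 119)
8^4 ≡ 64^2 = 4096 ≡ 50 (mod 119)
8^8 ≡ 50^2 = 2500 ≡ 1 (mod 119)
8^16 ≡ 1^2 = 1 ≡ 1 (mod 119)
8^32 ≡ 1^2 = 1 ≡ 1 (mod 119)
8^64 ≡ 1^2 = 1 ≡ 1 (mod 119)
118 = 64 + 32 + 16 + 4 + 2 in binary powers of 2.
So 8^118 ≡ 1 · 1 · 1 · 50 · 64 ≡ 106 (mod 119).
Since 106 ≠ 1, base 8 is a Fermat witness: 119 is composite.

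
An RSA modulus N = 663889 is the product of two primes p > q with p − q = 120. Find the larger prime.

Since p = q + 120, we have 663889 = q(q + 120), so q² + 120q − 663889 = 0.
Discriminant: 120² + 4·663889 = 14400 + 2655556 = 2669956; √2669956 = 1634.
q = (−120 + 1634)/2 = 757, and p = q + 120 = 877.
Check: 757 · 877 = 663889.

877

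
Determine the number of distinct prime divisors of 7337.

7337 = 11 · 667
667 = 23 · 29
7337 = 11 · 23 · 29, which has 3 distinct prime factors.

3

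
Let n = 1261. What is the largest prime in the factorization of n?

1261 = 13 · 97
97 is prime.
So 1261 = 13 · 97; the largest prime factor is 97.

97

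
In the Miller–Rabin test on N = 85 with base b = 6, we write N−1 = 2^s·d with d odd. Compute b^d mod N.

41

85 − 1 = 84 = 2^2 · 21, so d = 21.
6^1 ≡ 6 (mod 85)
6^2 ≡ 6^2 = 36 ≡ 36 (mod 85)
6^4 ≡ 36^2 = 1296 ≡ 21 (mod 85)
6^8 ≡ 21^2 = 441 ≡ 16 (mod 85)
6^16 ≡ 16^2 = 256 ≡ 1 (mod 85)
21 = 16 + 4 + 1 in binary powers of 2.
So 6^21 ≡ 1 · 21 · 6 ≡ 41 (mod 85).
Squaring chain: 41 → 66; never reaches −1, so base 6 is a Miller–Rabin witness that 85 is composite.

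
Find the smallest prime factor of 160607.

160607 is odd.
Digit sum 20, not divisible by 3.
Ends in 7: not divisible by 5.
7: 160607 = 7·22943 + 6
11: 160607 = 11·14600 + 7
13: 160607 = 13·12354 + 5
17: 160607 = 17·9447 + 8
19: 160607 = 19·8453

19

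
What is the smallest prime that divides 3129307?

3129307 is odd.
Digit sum 25, not divisible by 3.
Ends in 7: not divisible by 5.
7: 3129307 = 7·447043 + 6
11: 3129307 = 11·284482 + 5
13: 3129307 = 13·240715 + 12
17: 3129307 = 17·184076 + 15
19: 3129307 = 19·164700 + 7
23: 3129307 = 23·136056 + 19
29: 3129307 = 29·107907 + 4
31: 3129307 = 31·100945 + 12
37: 3129307 = 37·84575 + 32
41: 3129307 = 41·76324 + 23
43: 3129307 = 43·72774 + 25
47: 3129307 = 47·66581

47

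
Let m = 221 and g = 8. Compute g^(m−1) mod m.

118

8^1 ≡ 8 (mod 221)
8^2 ≡ 8^2 = 64 ≡ 64 (mod 221)
8^4 ≡ 64^2 = 4096 ≡ 118 (mod 221)
8^8 ≡ 118^2 = 13924 ≡ 1 (mod 221)
8^16 ≡ 1^2 = 1 ≡ 1 (mod 221)
8^32 ≡ 1^2 = 1 ≡ 1 (mod 221)
8^64 ≡ 1^2 = 1 ≡ 1 (mod 221)
8^128 ≡ 1^2 = 1 ≡ 1 (mod 221)
220 = 128 + 64 + 16 + 8 + 4 in binary powers of 2.
So 8^220 ≡ 1 · 1 · 1 · 1 · 118 ≡ 118 (mod 221).
Since 118 ≠ 1, base 8 is a Fermat witness: 221 is composite.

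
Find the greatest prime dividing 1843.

97

1843 = 19 · 97
97 is prime.
So 1843 = 19 · 97; the largest prime factor is 97.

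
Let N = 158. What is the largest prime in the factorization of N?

158 = 2 · 79
79 is prime.
So 158 = 2 · 79; the largest prime factor is 79.

79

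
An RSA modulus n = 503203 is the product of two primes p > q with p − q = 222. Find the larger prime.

Since p = q + 222, we have 503203 = q(q + 222), so q² + 222q − 503203 = 0.
Discriminant: 222² + 4·503203 = 49284 + 2012812 = 2062096; √2062096 = 1436.
q = (−222 + 1436)/2 = 607, and p = q + 222 = 829.
Check: 607 · 829 = 503203.

829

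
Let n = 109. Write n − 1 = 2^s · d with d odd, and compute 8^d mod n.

109 − 1 = 108 = 2^2 · 27, so d = 27.
8^1 ≡ 8 (mod 109)
8^2 ≡ 8^2 = 64 ≡ 64 (mod 109)
8^4 ≡ 64^2 = 4096 ≡ 63 (mod 109)
8^8 ≡ 63^2 = 3969 ≡ 45 (mod 109)
8^16 ≡ 45^2 = 2025 ≡ 63 (mod 109)
27 = 16 + 8 + 2 + 1 in binary powers of 2.
So 8^27 ≡ 63 · 45 · 64 · 8 ≡ 76 (mod 109).
Squaring chain: 76 → 108; reaches −1, so base 8 does not prove 109 composite.

76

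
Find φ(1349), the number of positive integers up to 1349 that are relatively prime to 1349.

1260

Factor: 1349 = 19 · 71.
φ(1349) = (19−1) · (71−1) = 18 · 70 = 1260.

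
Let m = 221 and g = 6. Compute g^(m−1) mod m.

6^1 ≡ 6 (mod 221)
6^2 ≡ 6^2 = 36 ≡ 36 (mod 221)
6^4 ≡ 36^2 = 1296 ≡ 191 (mod 221)
6^8 ≡ 191^2 = 36481 ≡ 16 (mod 221)
6^16 ≡ 16^2 = 256 ≡ 35 (mod 221)
6^32 ≡ 35^2 = 1225 ≡ 120 (mod 221)
6^64 ≡ 120^2 = 14400 ≡ 35 (mod 221)
6^128 ≡ 35^2 = 1225 ≡ 120 (mod 221)
220 = 128 + 64 + 16 + 8 + 4 in binary powers of 2.
So 6^220 ≡ 120 · 35 · 35 · 16 · 191 ≡ 217 (mod 221).
Since 217 ≠ 1, base 6 is a Fermat witness: 221 is composite.

217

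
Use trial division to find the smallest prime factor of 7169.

67

7169 is odd.
Digit sum 23, not divisible by 3.
Ends in 9: not divisible by 5.
7: 7169 = 7·1024 + 1
11: 7169 = 11·651 + 8
13: 7169 = 13·551 + 6
17: 7169 = 17·421 + 12
19: 7169 = 19·377 + 6
23: 7169 = 23·311 + 16
29: 7169 = 29·247 + 6
31: 7169 = 31·231 + 8
37: 7169 = 37·193 + 28
41: 7169 = 41·174 + 35
43: 7169 = 43·166 + 31
47: 7169 = 47·152 + 25
53: 7169 = 53·135 + 14
59: 7169 = 59·121 + 30
61: 7169 = 61·117 + 32
67: 7169 = 67·107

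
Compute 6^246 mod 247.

64

6^1 ≡ 6 (mod 247)
6^2 ≡ 6^2 = 36 ≡ 36 (mod 247)
6^4 ≡ 36^2 = 1296 ≡ 61 (mod 247)
6^8 ≡ 61^2 = 3721 ≡ 16 (mod 247)
6^16 ≡ 16^2 = 256 ≡ 9 (mod 247)
6^32 ≡ 9^2 = 81 ≡ 81 (mod 247)
6^64 ≡ 81^2 = 6561 ≡ 139 (mod 247)
6^128 ≡ 139^2 = 19321 ≡ 55 (mod 247)
246 = 128 + 64 + 32 + 16 + 4 + 2 in binary powers of 2.
So 6^246 ≡ 55 · 139 · 81 · 9 · 61 · 36 ≡ 64 (mod 247).
Since 64 ≠ 1, base 6 is a Fermat witness: 247 is composite.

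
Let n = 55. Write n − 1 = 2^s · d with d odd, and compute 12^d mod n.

23

55 − 1 = 54 = 2^1 · 27, so d = 27.
12^1 ≡ 12 (mod 55)
12^2 ≡ 12^2 = 144 ≡ 34 (mod 55)
12^4 ≡ 34^2 = 1156 ≡ 1 (mod 55)
12^8 ≡ 1^2 = 1 ≡ 1 (mod 55)
12^16 ≡ 1^2 = 1 ≡ 1 (mod 55)
27 = 16 + 8 + 2 + 1 in binary powers of 2.
So 12^27 ≡ 1 · 1 · 34 · 12 ≡ 23 (mod 55).
Squaring chain: 23; never reaches −1, so base 12 is a Miller–Rabin witness that 55 is composite.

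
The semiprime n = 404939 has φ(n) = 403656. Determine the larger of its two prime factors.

φ(n) = (p−1)(q−1) = n − (p+q) + 1, so p + q = 404939 − 403656 + 1 = 1284.
p and q are the roots of t² − 1284t + 404939 = 0.
Discriminant: 1284² − 4·404939 = 1648656 − 1619756 = 28900; √28900 = 170.
q = (1284 − 170)/2 = 557, p = (1284 + 170)/2 = 727.
Check: 557 · 727 = 404939.

727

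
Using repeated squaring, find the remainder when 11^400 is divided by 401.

11^1 ≡ 11 (mod 401)
11^2 ≡ 11^2 = 121 ≡ 121 (mod 401)
11^4 ≡ 121^2 = 14641 ≡ 205 (mod 401)
11^8 ≡ 205^2 = 42025 ≡ 321 (mod 401)
11^16 ≡ 321^2 = 103041 ≡ 385 (mod 401)
11^32 ≡ 385^2 = 148225 ≡ 256 (mod 401)
11^64 ≡ 256^2 = 65536 ≡ 173 (mod 401)
11^128 ≡ 173^2 = 29929 ≡ 255 (mod 401)
11^256 ≡ 255^2 = 65025 ≡ 63 (mod 401)
400 = 256 + 128 + 16 in binary powers of 2.
So 11^400 ≡ 63 · 255 · 385 ≡ 1 (mod 401).
Since the result is 1, base 11 gives no evidence that 401 is composite.

1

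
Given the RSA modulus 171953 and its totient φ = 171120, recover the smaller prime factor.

373

φ(n) = (p−1)(q−1) = n − (p+q) + 1, so p + q = 171953 − 171120 + 1 = 834.
p and q are the roots of t² − 834t + 171953 = 0.
Discriminant: 834² − 4·171953 = 695556 − 687812 = 7744; √7744 = 88.
q = (834 − 88)/2 = 373, p = (834 + 88)/2 = 461.
Check: 373 · 461 = 171953.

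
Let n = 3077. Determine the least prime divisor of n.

17

3077 is odd.
Digit sum 17, not divisible by 3.
Ends in 7: not divisible by 5.
7: 3077 = 7·439 + 4
11: 3077 = 11·279 + 8
13: 3077 = 13·236 + 9
17: 3077 = 17·181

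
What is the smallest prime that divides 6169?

31

6169 is odd.
Digit sum 22, not divisible by 3.
Ends in 9: not divisible by 5.
7: 6169 = 7·881 + 2
11: 6169 = 11·560 + 9
13: 6169 = 13·474 + 7
17: 6169 = 17·362 + 15
19: 6169 = 19·324 + 13
23: 6169 = 23·268 + 5
29: 6169 = 29·212 + 21
31: 6169 = 31·199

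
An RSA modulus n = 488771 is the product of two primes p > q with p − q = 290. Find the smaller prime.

Since p = q + 290, we have 488771 = q(q + 290), so q² + 290q − 488771 = 0.
Discriminant: 290² + 4·488771 = 84100 + 1955084 = 2039184; √2039184 = 1428.
q = (−290 + 1428)/2 = 569, and p = q + 290 = 859.
Check: 569 · 859 = 488771.

569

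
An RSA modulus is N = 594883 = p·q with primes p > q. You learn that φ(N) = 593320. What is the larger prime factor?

φ(n) = (p−1)(q−1) = n − (p+q) + 1, so p + q = 594883 − 593320 + 1 = 1564.
p and q are the roots of t² − 1564t + 594883 = 0.
Discriminant: 1564² − 4·594883 = 2446096 − 2379532 = 66564; √66564 = 258.
q = (1564 − 258)/2 = 653, p = (1564 + 258)/2 = 911.
Check: 653 · 911 = 594883.

911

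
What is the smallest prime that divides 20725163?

89

20725163 is odd.
Digit sum 26, not divisible by 3.
Ends in 3: not divisible by 5.
7: 20725163 = 7·2960737 + 4
11: 20725163 = 11·1884105 + 8
13: 20725163 = 13·1594243 + 4
17: 20725163 = 17·1219127 + 4
19: 20725163 = 19·1090798 + 1
23: 20725163 = 23·901094 + 1
29: 20725163 = 29·714660 + 23
31: 20725163 = 31·668553 + 20
37: 20725163 = 37·560139 + 20
41: 20725163 = 41·505491 + 32
43: 20725163 = 43·481980 + 23
47: 20725163 = 47·440960 + 43
53: 20725163 = 53·391040 + 43
59: 20725163 = 59·351273 + 56
61: 20725163 = 61·339756 + 47
67: 20725163 = 67·309330 + 53
71: 20725163 = 71·291903 + 50
73: 20725163 = 73·283906 + 25
79: 20725163 = 79·262343 + 66
83: 20725163 = 83·249700 + 63
89: 20725163 = 89·232867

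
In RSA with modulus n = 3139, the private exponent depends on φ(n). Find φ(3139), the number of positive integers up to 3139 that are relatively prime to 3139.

Factor: 3139 = 43 · 73.
φ(3139) = (43−1) · (73−1) = 42 · 72 = 3024.

3024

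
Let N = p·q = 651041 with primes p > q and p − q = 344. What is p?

997

Since p = q + 344, we have 651041 = q(q + 344), so q² + 344q − 651041 = 0.
Discriminant: 344² + 4·651041 = 118336 + 2604164 = 2722500; √2722500 = 1650.
q = (−344 + 1650)/2 = 653, and p = q + 344 = 997.
Check: 653 · 997 = 651041.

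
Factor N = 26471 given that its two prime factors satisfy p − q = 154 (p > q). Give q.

103

Since p = q + 154, we have 26471 = q(q + 154), so q² + 154q − 26471 = 0.
Discriminant: 154² + 4·26471 = 23716 + 105884 = 129600; √129600 = 360.
q = (−154 + 360)/2 = 103, and p = q + 154 = 257.
Check: 103 · 257 = 26471.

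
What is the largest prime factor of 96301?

96301 = 23 · 4187
4187 = 53 · 79
79 is prime.
So 96301 = 23 · 53 · 79; the largest prime factor is 79.

79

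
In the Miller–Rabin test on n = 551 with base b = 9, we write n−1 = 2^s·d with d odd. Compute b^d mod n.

551 − 1 = 550 = 2^1 · 275, so d = 275.
9^1 ≡ 9 (mod 551)
9^2 ≡ 9^2 = 81 ≡ 81 (mod 551)
9^4 ≡ 81^2 = 6561 ≡ 500 (mod 551)
9^8 ≡ 500^2 = 250000 ≡ 397 (mod 551)
9^16 ≡ 397^2 = 157609 ≡ 23 (mod 551)
9^32 ≡ 23^2 = 529 ≡ 529 (mod 551)
9^64 ≡ 529^2 = 279841 ≡ 484 (mod 551)
9^128 ≡ 484^2 = 234256 ≡ 81 (mod 551)
9^256 ≡ 81^2 = 6561 ≡ 500 (mod 551)
275 = 256 + 16 + 2 + 1 in binary powers of 2.
So 9^275 ≡ 500 · 23 · 81 · 9 ≡ 35 (mod 551).
Squaring chain: 35; never reaches −1, so base 9 is a Miller–Rabin witness that 551 is composite.

35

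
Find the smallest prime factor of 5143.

5143 is odd.
Digit sum 13, not divisible by 3.
Ends in 3: not divisible by 5.
7: 5143 = 7·734 + 5
11: 5143 = 11·467 + 6
13: 5143 = 13·395 + 8
17: 5143 = 17·302 + 9
19: 5143 = 19·270 + 13
23: 5143 = 23·223 + 14
29: 5143 = 29·177 + 10
31: 5143 = 31·165 + 28
37: 5143 = 37·139

37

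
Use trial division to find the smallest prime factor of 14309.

41

14309 is odd.
Digit sum 17, not divisible by 3.
Ends in 9: not divisible by 5.
7: 14309 = 7·2044 + 1
11: 14309 = 11·1300 + 9
13: 14309 = 13·1100 + 9
17: 14309 = 17·841 + 12
19: 14309 = 19·753 + 2
23: 14309 = 23·622 + 3
29: 14309 = 29·493 + 12
31: 14309 = 31·461 + 18
37: 14309 = 37·386 + 27
41: 14309 = 41·349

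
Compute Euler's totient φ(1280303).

Factor: 1280303 = 67 · 97 · 197.
φ(1280303) = (67−1) · (97−1) · (197−1) = 66 · 96 · 196 = 1241856.

1241856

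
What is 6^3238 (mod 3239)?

6^1 ≡ 6 (mod 3239)
6^2 ≡ 6^2 = 36 ≡ 36 (mod 3239)
6^4 ≡ 36^2 = 1296 ≡ 1296 (mod 3239)
6^8 ≡ 1296^2 = 1679616 ≡ 1814 (mod 3239)
6^16 ≡ 1814^2 = 3290596 ≡ 3011 (mod 3239)
6^32 ≡ 3011^2 = 9066121 ≡ 160 (mod 3239)
6^64 ≡ 160^2 = 25600 ≡ 2927 (mod 3239)
6^128 ≡ 2927^2 = 8567329 ≡ 174 (mod 3239)
6^256 ≡ 174^2 = 30276 ≡ 1125 (mod 3239)
6^512 ≡ 1125^2 = 1265625 ≡ 2415 (mod 3239)
6^1024 ≡ 2415^2 = 5832225 ≡ 2025 (mod 3239)
6^2048 ≡ 2025^2 = 4100625 ≡ 51 (mod 3239)
3238 = 2048 + 1024 + 128 + 32 + 4 + 2 in binary powers of 2.
So 6^3238 ≡ 51 · 2025 · 174 · 160 · 1296 · 36 ≡ 705 (mod 3239).
Since 705 ≠ 1, base 6 is a Fermat witness: 3239 is composite.

705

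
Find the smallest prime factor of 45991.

11

45991 is odd.
Digit sum 28, not divisible by 3.
Ends in 1: not divisible by 5.
7: 45991 = 7·6570 + 1
11: 45991 = 11·4181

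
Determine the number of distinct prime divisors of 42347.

42347 = 17 · 2491
2491 = 47 · 53
42347 = 17 · 47 · 53, which has 3 distinct prime factors.

3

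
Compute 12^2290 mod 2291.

144

12^1 ≡ 12 (mod 2291)
12^2 ≡ 12^2 = 144 ≡ 144 (mod 2291)
12^4 ≡ 144^2 = 20736 ≡ 117 (mod 2291)
12^8 ≡ 117^2 = 13689 ≡ 2234 (mod 2291)
12^16 ≡ 2234^2 = 4990756 ≡ 958 (mod 2291)
12^32 ≡ 958^2 = 917764 ≡ 1364 (mod 2291)
12^64 ≡ 1364^2 = 1860496 ≡ 204 (mod 2291)
12^128 ≡ 204^2 = 41616 ≡ 378 (mod 2291)
12^256 ≡ 378^2 = 142884 ≡ 842 (mod 2291)
12^512 ≡ 842^2 = 708964 ≡ 1045 (mod 2291)
12^1024 ≡ 1045^2 = 1092025 ≡ 1509 (mod 2291)
12^2048 ≡ 1509^2 = 2277081 ≡ 2118 (mod 2291)
2290 = 2048 + 128 + 64 + 32 + 16 + 2 in binary powers of 2.
So 12^2290 ≡ 2118 · 378 · 204 · 1364 · 958 · 144 ≡ 144 (mod 2291).
Since 144 ≠ 1, base 12 is a Fermat witness: 2291 is composite.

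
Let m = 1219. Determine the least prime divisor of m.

1219 is odd.
Digit sum 13, not divisible by 3.
Ends in 9: not divisible by 5.
7: 1219 = 7·174 + 1
11: 1219 = 11·110 + 9
13: 1219 = 13·93 + 10
17: 1219 = 17·71 + 12
19: 1219 = 19·64 + 3
23: 1219 = 23·53

23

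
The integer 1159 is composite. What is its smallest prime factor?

1159 is odd.
Digit sum 16, not divisible by 3.
Ends in 9: not divisible by 5.
7: 1159 = 7·165 + 4
11: 1159 = 11·105 + 4
13: 1159 = 13·89 + 2
17: 1159 = 17·68 + 3
19: 1159 = 19·61

19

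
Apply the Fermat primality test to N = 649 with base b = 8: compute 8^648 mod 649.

588

8^1 ≡ 8 (mod 649)
8^2 ≡ 8^2 = 64 ≡ 64 (mod 649)
8^4 ≡ 64^2 = 4096 ≡ 202 (mod 649)
8^8 ≡ 202^2 = 40804 ≡ 566 (mod 649)
8^16 ≡ 566^2 = 320356 ≡ 399 (mod 649)
8^32 ≡ 399^2 = 159201 ≡ 196 (mod 649)
8^64 ≡ 196^2 = 38416 ≡ 125 (mod 649)
8^128 ≡ 125^2 = 15625 ≡ 49 (mod 649)
8^256 ≡ 49^2 = 2401 ≡ 454 (mod 649)
8^512 ≡ 454^2 = 206116 ≡ 383 (mod 649)
648 = 512 + 128 + 8 in binary powers of 2.
So 8^648 ≡ 383 · 49 · 566 ≡ 588 (mod 649).
Since 588 ≠ 1, base 8 is a Fermat witness: 649 is composite.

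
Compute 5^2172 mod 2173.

5^1 ≡ 5 (mod 2173)
5^2 ≡ 5^2 = 25 ≡ 25 (mod 2173)
5^4 ≡ 25^2 = 625 ≡ 625 (mod 2173)
5^8 ≡ 625^2 = 390625 ≡ 1658 (mod 2173)
5^16 ≡ 1658^2 = 2748964 ≡ 119 (mod 2173)
5^32 ≡ 119^2 = 14161 ≡ 1123 (mod 2173)
5^64 ≡ 1123^2 = 1261129 ≡ 789 (mod 2173)
5^128 ≡ 789^2 = 622521 ≡ 1043 (mod 2173)
5^256 ≡ 1043^2 = 1087849 ≡ 1349 (mod 2173)
5^512 ≡ 1349^2 = 1819801 ≡ 1000 (mod 2173)
5^1024 ≡ 1000^2 = 1000000 ≡ 420 (mod 2173)
5^2048 ≡ 420^2 = 176400 ≡ 387 (mod 2173)
2172 = 2048 + 64 + 32 + 16 + 8 + 4 in binary powers of 2.
So 5^2172 ≡ 387 · 789 · 1123 · 119 · 1658 · 625 ≡ 1369 (mod 2173).
Since 1369 ≠ 1, base 5 is a Fermat witness: 2173 is composite.

1369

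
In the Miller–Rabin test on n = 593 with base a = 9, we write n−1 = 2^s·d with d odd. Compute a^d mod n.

392

593 − 1 = 592 = 2^4 · 37, so d = 37.
9^1 ≡ 9 (mod 593)
9^2 ≡ 9^2 = 81 ≡ 81 (mod 593)
9^4 ≡ 81^2 = 6561 ≡ 38 (mod 593)
9^8 ≡ 38^2 = 1444 ≡ 258 (mod 593)
9^16 ≡ 258^2 = 66564 ≡ 148 (mod 593)
9^32 ≡ 148^2 = 21904 ≡ 556 (mod 593)
37 = 32 + 4 + 1 in binary powers of 2.
So 9^37 ≡ 556 · 38 · 9 ≡ 392 (mod 593).
Squaring chain: 392 → 77 → 592 → 1; reaches −1, so base 9 does not prove 593 composite.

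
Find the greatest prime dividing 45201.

45201 = 3 · 15067
15067 = 13 · 1159
1159 = 19 · 61
61 is prime.
So 45201 = 3 · 13 · 19 · 61; the largest prime factor is 61.

61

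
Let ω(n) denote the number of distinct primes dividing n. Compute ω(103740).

103740 = 2^2 · 25935
25935 = 3 · 8645
8645 = 5 · 1729
1729 = 7 · 247
247 = 13 · 19
103740 = 2^2 · 3 · 5 · 7 · 13 · 19, which has 6 distinct prime factors.

6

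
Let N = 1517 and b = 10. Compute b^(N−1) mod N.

10^1 ≡ 10 (mod 1517)
10^2 ≡ 10^2 = 100 ≡ 100 (mod 1517)
10^4 ≡ 100^2 = 10000 ≡ 898 (mod 1517)
10^8 ≡ 898^2 = 806404 ≡ 877 (mod 1517)
10^16 ≡ 877^2 = 769129 ≡ 10 (mod 1517)
10^32 ≡ 10^2 = 100 ≡ 100 (mod 1517)
10^64 ≡ 100^2 = 10000 ≡ 898 (mod 1517)
10^128 ≡ 898^2 = 806404 ≡ 877 (mod 1517)
10^256 ≡ 877^2 = 769129 ≡ 10 (mod 1517)
10^512 ≡ 10^2 = 100 ≡ 100 (mod 1517)
10^1024 ≡ 100^2 = 10000 ≡ 898 (mod 1517)
1516 = 1024 + 256 + 128 + 64 + 32 + 8 + 4 in binary powers of 2.
So 10^1516 ≡ 898 · 10 · 877 · 898 · 100 · 877 · 898 ≡ 10 (mod 1517).
Since 10 ≠ 1, base 10 is a Fermat witness: 1517 is composite.

10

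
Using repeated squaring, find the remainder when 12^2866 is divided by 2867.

683

12^1 ≡ 12 (mod 2867)
12^2 ≡ 12^2 = 144 ≡ 144 (mod 2867)
12^4 ≡ 144^2 = 20736 ≡ 667 (mod 2867)
12^8 ≡ 667^2 = 444889 ≡ 504 (mod 2867)
12^16 ≡ 504^2 = 254016 ≡ 1720 (mod 2867)
12^32 ≡ 1720^2 = 2958400 ≡ 2523 (mod 2867)
12^64 ≡ 2523^2 = 6365529 ≡ 789 (mod 2867)
12^128 ≡ 789^2 = 622521 ≡ 382 (mod 2867)
12^256 ≡ 382^2 = 145924 ≡ 2574 (mod 2867)
12^512 ≡ 2574^2 = 6625476 ≡ 2706 (mod 2867)
12^1024 ≡ 2706^2 = 7322436 ≡ 118 (mod 2867)
12^2048 ≡ 118^2 = 13924 ≡ 2456 (mod 2867)
2866 = 2048 + 512 + 256 + 32 + 16 + 2 in binary powers of 2.
So 12^2866 ≡ 2456 · 2706 · 2574 · 2523 · 1720 · 144 ≡ 683 (mod 2867).
Since 683 ≠ 1, base 12 is a Fermat witness: 2867 is composite.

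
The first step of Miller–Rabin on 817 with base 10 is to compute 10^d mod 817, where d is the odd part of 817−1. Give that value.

817 − 1 = 816 = 2^4 · 51, so d = 51.
10^1 ≡ 10 (mod 817)
10^2 ≡ 10^2 = 100 ≡ 100 (mod 817)
10^4 ≡ 100^2 = 10000 ≡ 196 (mod 817)
10^8 ≡ 196^2 = 38416 ≡ 17 (mod 817)
10^16 ≡ 17^2 = 289 ≡ 289 (mod 817)
10^32 ≡ 289^2 = 83521 ≡ 187 (mod 817)
51 = 32 + 16 + 2 + 1 in binary powers of 2.
So 10^51 ≡ 187 · 289 · 100 · 10 ≡ 84 (mod 817).
Squaring chain: 84 → 520 → 790 → 729; never reaches −1, so base 10 is a Miller–Rabin witness that 817 is composite.

84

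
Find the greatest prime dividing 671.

671 = 11 · 61
61 is prime.
So 671 = 11 · 61; the largest prime factor is 61.

61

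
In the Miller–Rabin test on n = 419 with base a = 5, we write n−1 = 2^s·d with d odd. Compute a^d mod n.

1

419 − 1 = 418 = 2^1 · 209, so d = 209.
5^1 ≡ 5 (mod 419)
5^2 ≡ 5^2 = 25 ≡ 25 (mod 419)
5^4 ≡ 25^2 = 625 ≡ 206 (mod 419)
5^8 ≡ 206^2 = 42436 ≡ 117 (mod 419)
5^16 ≡ 117^2 = 13689 ≡ 281 (mod 419)
5^32 ≡ 281^2 = 78961 ≡ 189 (mod 419)
5^64 ≡ 189^2 = 35721 ≡ 106 (mod 419)
5^128 ≡ 106^2 = 11236 ≡ 342 (mod 419)
209 = 128 + 64 + 16 + 1 in binary powers of 2.
So 5^209 ≡ 342 · 106 · 281 · 5 ≡ 1 (mod 419).
Since 5^d ≡ 1 (mod 419), base 5 does not prove 419 composite.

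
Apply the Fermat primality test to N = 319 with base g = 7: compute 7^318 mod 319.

7^1 ≡ 7 (mod 319)
7^2 ≡ 7^2 = 49 ≡ 49 (mod 319)
7^4 ≡ 49^2 = 2401 ≡ 168 (mod 319)
7^8 ≡ 168^2 = 28224 ≡ 152 (mod 319)
7^16 ≡ 152^2 = 23104 ≡ 136 (mod 319)
7^32 ≡ 136^2 = 18496 ≡ 313 (mod 319)
7^64 ≡ 313^2 = 97969 ≡ 36 (mod 319)
7^128 ≡ 36^2 = 1296 ≡ 20 (mod 319)
7^256 ≡ 20^2 = 400 ≡ 81 (mod 319)
318 = 256 + 32 + 16 + 8 + 4 + 2 in binary powers of 2.
So 7^318 ≡ 81 · 313 · 136 · 152 · 168 · 49 ≡ 53 (mod 319).
Since 53 ≠ 1, base 7 is a Fermat witness: 319 is composite.

53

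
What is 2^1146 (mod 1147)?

529

2^1 ≡ 2 (mod 1147)
2^2 ≡ 2^2 = 4 ≡ 4 (mod 1147)
2^4 ≡ 4^2 = 16 ≡ 16 (mod 1147)
2^8 ≡ 16^2 = 256 ≡ 256 (mod 1147)
2^16 ≡ 256^2 = 65536 ≡ 157 (mod 1147)
2^32 ≡ 157^2 = 24649 ≡ 562 (mod 1147)
2^64 ≡ 562^2 = 315844 ≡ 419 (mod 1147)
2^128 ≡ 419^2 = 175561 ≡ 70 (mod 1147)
2^256 ≡ 70^2 = 4900 ≡ 312 (mod 1147)
2^512 ≡ 312^2 = 97344 ≡ 996 (mod 1147)
2^1024 ≡ 996^2 = 992016 ≡ 1008 (mod 1147)
1146 = 1024 + 64 + 32 + 16 + 8 + 2 in binary powers of 2.
So 2^1146 ≡ 1008 · 419 · 562 · 157 · 256 · 4 ≡ 529 (mod 1147).
Since 529 ≠ 1, base 2 is a Fermat witness: 1147 is composite.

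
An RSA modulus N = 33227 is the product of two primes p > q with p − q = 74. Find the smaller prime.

Since p = q + 74, we have 33227 = q(q + 74), so q² + 74q − 33227 = 0.
Discriminant: 74² + 4·33227 = 5476 + 132908 = 138384; √138384 = 372.
q = (−74 + 372)/2 = 149, and p = q + 74 = 223.
Check: 149 · 223 = 33227.

149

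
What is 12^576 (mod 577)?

12^1 ≡ 12 (mod 577)
12^2 ≡ 12^2 = 144 ≡ 144 (mod 577)
12^4 ≡ 144^2 = 20736 ≡ 541 (mod 577)
12^8 ≡ 541^2 = 292681 ≡ 142 (mod 577)
12^16 ≡ 142^2 = 20164 ≡ 546 (mod 577)
12^32 ≡ 546^2 = 298116 ≡ 384 (mod 577)
12^64 ≡ 384^2 = 147456 ≡ 321 (mod 577)
12^128 ≡ 321^2 = 103041 ≡ 335 (mod 577)
12^256 ≡ 335^2 = 112225 ≡ 287 (mod 577)
12^512 ≡ 287^2 = 82369 ≡ 435 (mod 577)
576 = 512 + 64 in binary powers of 2.
So 12^576 ≡ 435 · 321 ≡ 1 (mod 577).
Since the result is 1, base 12 gives no evidence that 577 is composite.

1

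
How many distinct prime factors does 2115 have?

2115 = 3^2 · 235
235 = 5 · 47
2115 = 3^2 · 5 · 47, which has 3 distinct prime factors.

3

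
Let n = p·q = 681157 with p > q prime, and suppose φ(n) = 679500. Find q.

751

φ(n) = (p−1)(q−1) = n − (p+q) + 1, so p + q = 681157 − 679500 + 1 = 1658.
p and q are the roots of t² − 1658t + 681157 = 0.
Discriminant: 1658² − 4·681157 = 2748964 − 2724628 = 24336; √24336 = 156.
q = (1658 − 156)/2 = 751, p = (1658 + 156)/2 = 907.
Check: 751 · 907 = 681157.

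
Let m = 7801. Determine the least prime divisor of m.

7801 is odd.
Digit sum 16, not divisible by 3.
Ends in 1: not divisible by 5.
7: 7801 = 7·1114 + 3
11: 7801 = 11·709 + 2
13: 7801 = 13·600 + 1
17: 7801 = 17·458 + 15
19: 7801 = 19·410 + 11
23: 7801 = 23·339 + 4
29: 7801 = 29·269

29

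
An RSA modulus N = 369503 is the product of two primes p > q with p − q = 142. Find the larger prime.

683

Since p = q + 142, we have 369503 = q(q + 142), so q² + 142q − 369503 = 0.
Discriminant: 142² + 4·369503 = 20164 + 1478012 = 1498176; √1498176 = 1224.
q = (−142 + 1224)/2 = 541, and p = q + 142 = 683.
Check: 541 · 683 = 369503.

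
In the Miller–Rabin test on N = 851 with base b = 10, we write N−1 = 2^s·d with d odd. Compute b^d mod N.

851 − 1 = 850 = 2^1 · 425, so d = 425.
10^1 ≡ 10 (mod 851)
10^2 ≡ 10^2 = 100 ≡ 100 (mod 851)
10^4 ≡ 100^2 = 10000 ≡ 639 (mod 851)
10^8 ≡ 639^2 = 408321 ≡ 692 (mod 851)
10^16 ≡ 692^2 = 478864 ≡ 602 (mod 851)
10^32 ≡ 602^2 = 362404 ≡ 729 (mod 851)
10^64 ≡ 729^2 = 531441 ≡ 417 (mod 851)
10^128 ≡ 417^2 = 173889 ≡ 285 (mod 851)
10^256 ≡ 285^2 = 81225 ≡ 380 (mod 851)
425 = 256 + 128 + 32 + 8 + 1 in binary powers of 2.
So 10^425 ≡ 380 · 285 · 729 · 692 · 10 ≡ 359 (mod 851).
Squaring chain: 359; never reaches −1, so base 10 is a Miller–Rabin witness that 851 is composite.

359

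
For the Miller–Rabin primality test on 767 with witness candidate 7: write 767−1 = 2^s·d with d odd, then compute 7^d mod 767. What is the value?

767 − 1 = 766 = 2^1 · 383, so d = 383.
7^1 ≡ 7 (mod 767)
7^2 ≡ 7^2 = 49 ≡ 49 (mod 767)
7^4 ≡ 49^2 = 2401 ≡ 100 (mod 767)
7^8 ≡ 100^2 = 10000 ≡ 29 (mod 767)
7^16 ≡ 29^2 = 841 ≡ 74 (mod 767)
7^32 ≡ 74^2 = 5476 ≡ 107 (mod 767)
7^64 ≡ 107^2 = 11449 ≡ 711 (mod 767)
7^128 ≡ 711^2 = 505521 ≡ 68 (mod 767)
7^256 ≡ 68^2 = 4624 ≡ 22 (mod 767)
383 = 256 + 64 + 32 + 16 + 8 + 4 + 2 + 1 in binary powers of 2.
So 7^383 ≡ 22 · 711 · 107 · 74 · 29 · 100 · 49 · 7 ≡ 652 (mod 767).
Squaring chain: 652; never reaches −1, so base 7 is a Miller–Rabin witness that 767 is composite.

652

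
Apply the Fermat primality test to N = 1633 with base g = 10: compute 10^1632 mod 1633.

1605

10^1 ≡ 10 (mod 1633)
10^2 ≡ 10^2 = 100 ≡ 100 (mod 1633)
10^4 ≡ 100^2 = 10000 ≡ 202 (mod 1633)
10^8 ≡ 202^2 = 40804 ≡ 1612 (mod 1633)
10^16 ≡ 1612^2 = 2598544 ≡ 441 (mod 1633)
10^32 ≡ 441^2 = 194481 ≡ 154 (mod 1633)
10^64 ≡ 154^2 = 23716 ≡ 854 (mod 1633)
10^128 ≡ 854^2 = 729316 ≡ 998 (mod 1633)
10^256 ≡ 998^2 = 996004 ≡ 1507 (mod 1633)
10^512 ≡ 1507^2 = 2271049 ≡ 1179 (mod 1633)
10^1024 ≡ 1179^2 = 1390041 ≡ 358 (mod 1633)
1632 = 1024 + 512 + 64 + 32 in binary powers of 2.
So 10^1632 ≡ 358 · 1179 · 854 · 154 ≡ 1605 (mod 1633).
Since 1605 ≠ 1, base 10 is a Fermat witness: 1633 is composite.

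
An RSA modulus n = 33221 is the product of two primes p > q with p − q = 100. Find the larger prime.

239

Since p = q + 100, we have 33221 = q(q + 100), so q² + 100q − 33221 = 0.
Discriminant: 100² + 4·33221 = 10000 + 132884 = 142884; √142884 = 378.
q = (−100 + 378)/2 = 139, and p = q + 100 = 239.
Check: 139 · 239 = 33221.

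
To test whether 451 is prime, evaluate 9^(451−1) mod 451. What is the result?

9^1 ≡ 9 (mod 451)
9^2 ≡ 9^2 = 81 ≡ 81 (mod 451)
9^4 ≡ 81^2 = 6561 ≡ 247 (mod 451)
9^8 ≡ 247^2 = 61009 ≡ 124 (mod 451)
9^16 ≡ 124^2 = 15376 ≡ 42 (mod 451)
9^32 ≡ 42^2 = 1764 ≡ 411 (mod 451)
9^64 ≡ 411^2 = 168921 ≡ 247 (mod 451)
9^128 ≡ 247^2 = 61009 ≡ 124 (mod 451)
9^256 ≡ 124^2 = 15376 ≡ 42 (mod 451)
450 = 256 + 128 + 64 + 2 in binary powers of 2.
So 9^450 ≡ 42 · 124 · 247 · 81 ≡ 122 (mod 451).
Since 122 ≠ 1, base 9 is a Fermat witness: 451 is composite.

122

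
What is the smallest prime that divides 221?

221 is odd.
Digit sum 5, not divisible by 3.
Ends in 1: not divisible by 5.
7: 221 = 7·31 + 4
11: 221 = 11·20 + 1
13: 221 = 13·17

13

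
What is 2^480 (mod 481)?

248

2^1 ≡ 2 (mod 481)
2^2 ≡ 2^2 = 4 ≡ 4 (mod 481)
2^4 ≡ 4^2 = 16 ≡ 16 (mod 481)
2^8 ≡ 16^2 = 256 ≡ 256 (mod 481)
2^16 ≡ 256^2 = 65536 ≡ 120 (mod 481)
2^32 ≡ 120^2 = 14400 ≡ 451 (mod 481)
2^64 ≡ 451^2 = 203401 ≡ 419 (mod 481)
2^128 ≡ 419^2 = 175561 ≡ 477 (mod 481)
2^256 ≡ 477^2 = 227529 ≡ 16 (mod 481)
480 = 256 + 128 + 64 + 32 in binary powers of 2.
So 2^480 ≡ 16 · 477 · 419 · 451 ≡ 248 (mod 481).
Since 248 ≠ 1, base 2 is a Fermat witness: 481 is composite.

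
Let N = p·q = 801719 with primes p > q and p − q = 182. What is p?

991

Since p = q + 182, we have 801719 = q(q + 182), so q² + 182q − 801719 = 0.
Discriminant: 182² + 4·801719 = 33124 + 3206876 = 3240000; √3240000 = 1800.
q = (−182 + 1800)/2 = 809, and p = q + 182 = 991.
Check: 809 · 991 = 801719.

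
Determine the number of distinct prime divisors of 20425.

3

20425 = 5^2 · 817
817 = 19 · 43
20425 = 5^2 · 19 · 43, which has 3 distinct prime factors.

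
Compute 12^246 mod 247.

1

12^1 ≡ 12 (mod 247)
12^2 ≡ 12^2 = 144 ≡ 144 (mod 247)
12^4 ≡ 144^2 = 20736 ≡ 235 (mod 247)
12^8 ≡ 235^2 = 55225 ≡ 144 (mod 247)
12^16 ≡ 144^2 = 20736 ≡ 235 (mod 247)
12^32 ≡ 235^2 = 55225 ≡ 144 (mod 247)
12^64 ≡ 144^2 = 20736 ≡ 235 (mod 247)
12^128 ≡ 235^2 = 55225 ≡ 144 (mod 247)
246 = 128 + 64 + 32 + 16 + 4 + 2 in binary powers of 2.
So 12^246 ≡ 144 · 235 · 144 · 235 · 235 · 144 ≡ 1 (mod 247).
Since the result is 1, base 12 gives no evidence that 247 is composite.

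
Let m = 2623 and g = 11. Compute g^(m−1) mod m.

365

11^1 ≡ 11 (mod 2623)
11^2 ≡ 11^2 = 121 ≡ 121 (mod 2623)
11^4 ≡ 121^2 = 14641 ≡ 1526 (mod 2623)
11^8 ≡ 1526^2 = 2328676 ≡ 2075 (mod 2623)
11^16 ≡ 2075^2 = 4305625 ≡ 1282 (mod 2623)
11^32 ≡ 1282^2 = 1643524 ≡ 1526 (mod 2623)
11^64 ≡ 1526^2 = 2328676 ≡ 2075 (mod 2623)
11^128 ≡ 2075^2 = 4305625 ≡ 1282 (mod 2623)
11^256 ≡ 1282^2 = 1643524 ≡ 1526 (mod 2623)
11^512 ≡ 1526^2 = 2328676 ≡ 2075 (mod 2623)
11^1024 ≡ 2075^2 = 4305625 ≡ 1282 (mod 2623)
11^2048 ≡ 1282^2 = 1643524 ≡ 1526 (mod 2623)
2622 = 2048 + 512 + 32 + 16 + 8 + 4 + 2 in binary powers of 2.
So 11^2622 ≡ 1526 · 2075 · 1526 · 1282 · 2075 · 1526 · 121 ≡ 365 (mod 2623).
Since 365 ≠ 1, base 11 is a Fermat witness: 2623 is composite.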